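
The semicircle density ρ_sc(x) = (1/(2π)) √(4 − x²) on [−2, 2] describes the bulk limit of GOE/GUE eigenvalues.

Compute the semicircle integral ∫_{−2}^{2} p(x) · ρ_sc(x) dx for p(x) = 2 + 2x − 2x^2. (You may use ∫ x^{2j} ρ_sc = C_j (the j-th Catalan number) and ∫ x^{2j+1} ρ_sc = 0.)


Write p(x) = Σ a_i x^i, split into monomials and integrate each against ρ_sc separately.
Using ∫ x^{2j} ρ_sc = C_j = (1/(j+1)) C(2j, j) (Catalan numbers) and ∫ x^{2j+1} ρ_sc = 0 (odd monomials vanish by symmetry):
  i = 0 (even): a_0 · C_{0} = 2 · 1 = 2
  i = 1 (odd): ∫ x^1 ρ_sc = 0 (vanishes)
  i = 2 (even): a_2 · C_{1} = -2 · 1 = -2

Summing the contributions: ∫_{−2}^{2} p(x) ρ_sc(x) dx = 2 + (-2) = 0.


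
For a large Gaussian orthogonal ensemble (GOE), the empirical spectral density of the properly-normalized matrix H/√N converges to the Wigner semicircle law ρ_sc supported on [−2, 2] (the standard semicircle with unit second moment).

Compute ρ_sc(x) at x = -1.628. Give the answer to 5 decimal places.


ρ_sc(x) = (1/(2π)) √(4 − x²). With x = -1.628:
  4 − x² = 4 − (-1.628)² = 4 − 2.650384 = 1.349616.
  √(4 − x²) = 1.161730.
  1/(2π) = 0.159155.
  ρ_sc(-1.628) = 0.159155 · 1.161730 = 0.184895.

Rounded to 5 decimal places: ρ_sc(-1.628) ≈ 0.18490.


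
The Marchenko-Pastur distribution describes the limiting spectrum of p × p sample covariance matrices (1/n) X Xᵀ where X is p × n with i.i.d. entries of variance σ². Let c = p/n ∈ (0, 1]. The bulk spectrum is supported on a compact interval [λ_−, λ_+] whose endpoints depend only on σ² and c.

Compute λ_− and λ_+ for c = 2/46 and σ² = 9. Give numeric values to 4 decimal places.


c = 2/46 = 0.043478; √c = 0.208514.
λ_− = σ² (1 − √c)² = 9 · (1 − 0.208514)² = 9 · (0.791486)² = 5.638045.
λ_+ = σ² (1 + √c)² = 9 · (1 + 0.208514)² = 9 · (1.208514)² = 13.144564.

Rounded to 4 decimal places: λ_− ≈ 5.6380, λ_+ ≈ 13.1446.


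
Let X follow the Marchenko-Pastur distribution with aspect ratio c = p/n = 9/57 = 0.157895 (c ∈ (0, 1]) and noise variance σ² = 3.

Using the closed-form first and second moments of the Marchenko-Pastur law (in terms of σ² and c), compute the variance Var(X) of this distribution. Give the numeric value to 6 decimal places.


Recall the MP moments m_1 = E[X] = σ² and m_2 = E[X²] = σ⁴ (1 + c).
m_1 = E[X] = σ² = 3, so m_1² = 9.
m_2 = E[X²] = σ⁴ (1 + c) = 9 · (1 + 0.157895) = 9 · 1.157895 = 10.421053.
(Note m_2 − m_1² simplifies to c · σ⁴ = 0.157895 · 9.)

Var(X) = m_2 − m_1² = 10.421053 − 9 = 1.421053.


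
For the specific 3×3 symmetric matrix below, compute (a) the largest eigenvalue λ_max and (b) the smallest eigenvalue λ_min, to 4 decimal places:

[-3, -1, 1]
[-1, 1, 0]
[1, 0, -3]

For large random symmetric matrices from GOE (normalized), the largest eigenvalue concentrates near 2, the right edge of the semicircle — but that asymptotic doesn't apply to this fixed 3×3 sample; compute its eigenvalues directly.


Since M is real symmetric, all three eigenvalues are real; they are the roots of det(λI − M) = λ³ − (tr M) λ² + s λ − det M, where s is the sum of the principal 2×2 minors.
tr M = -3 + 1 + (-3) = -5.
s = ((-3)·1 − (-1)²) + ((-3)·(-3) − 1²) + (1·(-3) − 0²) = -4 + 8 + (-3) = 1.
det M (expand along row 1) = (-3)·(-3) − (-1)·3 + 1·(-1) = 11.
Characteristic polynomial: λ³ + 5λ² + λ − 11 = 0.
Substitute λ = y + (tr M)/3 = y − 1.666667 to remove the quadratic term: y³ + p·y + q = 0 with p = s − (tr M)²/3 = -7.333333 and q = −2(tr M)³/27 + (tr M)·s/3 − det M = -3.407407.
Three real roots ⇒ use the trigonometric (Viète) form: r = 2√(−p/3) = 3.126944, φ = arccos(3q/(p·r)) = arccos(0.445783) = 1.108747 rad.
y_k = r·cos(φ/3 − 2πk/3) for k = 0, 1, 2 gives y = 2.915807, -0.479699, -2.436108.
λ_k = y_k − 1.666667 gives λ = 1.2491, -2.1464, -4.1028 (check: the sum is -5.0000 = tr M).

Hence λ_max = 1.2491 and λ_min = -4.1028.


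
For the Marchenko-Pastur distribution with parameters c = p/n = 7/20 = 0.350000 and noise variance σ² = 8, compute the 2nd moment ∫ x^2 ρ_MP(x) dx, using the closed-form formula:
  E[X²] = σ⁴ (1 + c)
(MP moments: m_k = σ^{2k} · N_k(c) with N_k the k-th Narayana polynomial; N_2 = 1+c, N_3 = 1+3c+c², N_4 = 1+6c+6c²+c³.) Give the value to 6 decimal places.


E[X²] = σ⁴ (1 + c) (second MP moment). With σ² = 8 (so σ⁴ = 64) and c = 7/20 = 0.350000: E[X²] = 64 · (1 + 0.350000) = 64 · 1.350000.

So E[X^2] = 86.400000.


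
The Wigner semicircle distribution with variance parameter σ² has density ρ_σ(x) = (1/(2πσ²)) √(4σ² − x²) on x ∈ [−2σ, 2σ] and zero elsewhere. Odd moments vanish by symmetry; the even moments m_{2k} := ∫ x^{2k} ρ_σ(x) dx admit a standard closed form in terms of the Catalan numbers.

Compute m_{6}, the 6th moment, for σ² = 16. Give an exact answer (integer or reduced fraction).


By the scaled semicircle moment identity, m_{2k} = σ^{2k} · C_k with k = 3.
C_3 = (1/(k+1)) · C(2k, k) = (1/4) · C(6, 3) = (1/4) · 20 = 5.
σ^{2k} = (σ²)^k = (16)^3 = 4096.

Therefore m_{6} = σ^{6} · C_3 = 4096 · 5 = 20480.


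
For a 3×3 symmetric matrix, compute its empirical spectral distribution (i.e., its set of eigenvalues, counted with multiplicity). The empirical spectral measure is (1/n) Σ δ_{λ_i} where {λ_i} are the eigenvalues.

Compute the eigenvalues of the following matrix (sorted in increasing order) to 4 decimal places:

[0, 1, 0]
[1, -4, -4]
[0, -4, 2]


Since M is real symmetric, all three eigenvalues are real; they are the roots of det(λI − M) = λ³ − (tr M) λ² + s λ − det M, where s is the sum of the principal 2×2 minors.
tr M = 0 + (-4) + 2 = -2.
s = (0·(-4) − 1²) + (0·2 − 0²) + ((-4)·2 − (-4)²) = -1 + 0 + (-24) = -25.
det M (expand along row 1) = 0·(-24) − 1·2 + 0·(-4) = -2.
Characteristic polynomial: λ³ + 2λ² − 25λ + 2 = 0.
Substitute λ = y + (tr M)/3 = y − 0.666667 to remove the quadratic term: y³ + p·y + q = 0 with p = s − (tr M)²/3 = -26.333333 and q = −2(tr M)³/27 + (tr M)·s/3 − det M = 19.259259.
Three real roots ⇒ use the trigonometric (Viète) form: r = 2√(−p/3) = 5.925463, φ = arccos(3q/(p·r)) = arccos(-0.370282) = 1.950109 rad.
y_k = r·cos(φ/3 − 2πk/3) for k = 0, 1, 2 gives y = 4.717035, 0.747206, -5.464241.
λ_k = y_k − 0.666667 gives λ = 4.0504, 0.0805, -6.1309 (check: the sum is -2.0000 = tr M).

Eigenvalues sorted in increasing order: [-6.1309, 0.0805, 4.0504].


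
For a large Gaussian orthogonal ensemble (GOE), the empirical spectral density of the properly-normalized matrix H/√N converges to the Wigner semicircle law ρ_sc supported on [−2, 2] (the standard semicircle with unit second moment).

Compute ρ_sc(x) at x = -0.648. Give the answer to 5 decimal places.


ρ_sc(x) = (1/(2π)) √(4 − x²). With x = -0.648:
  4 − x² = 4 − (-0.648)² = 4 − 0.419904 = 3.580096.
  √(4 − x²) = 1.892114.
  1/(2π) = 0.159155.
  ρ_sc(-0.648) = 0.159155 · 1.892114 = 0.301139.

Rounded to 5 decimal places: ρ_sc(-0.648) ≈ 0.30114.


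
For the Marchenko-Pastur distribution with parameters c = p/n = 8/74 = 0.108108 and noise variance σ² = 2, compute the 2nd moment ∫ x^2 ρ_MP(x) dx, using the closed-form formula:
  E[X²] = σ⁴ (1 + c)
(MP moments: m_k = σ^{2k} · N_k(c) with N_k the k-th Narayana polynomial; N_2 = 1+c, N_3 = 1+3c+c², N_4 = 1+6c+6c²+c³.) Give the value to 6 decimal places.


E[X²] = σ⁴ (1 + c) (second MP moment). With σ² = 2 (so σ⁴ = 4) and c = 8/74 = 0.108108: E[X²] = 4 · (1 + 0.108108) = 4 · 1.108108.

So E[X^2] = 4.432432.


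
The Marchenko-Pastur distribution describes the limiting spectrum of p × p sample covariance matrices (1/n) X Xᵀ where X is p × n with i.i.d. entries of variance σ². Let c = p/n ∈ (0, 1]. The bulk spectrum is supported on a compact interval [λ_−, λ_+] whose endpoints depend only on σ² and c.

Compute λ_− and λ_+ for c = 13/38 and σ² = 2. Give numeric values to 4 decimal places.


c = 13/38 = 0.342105; √c = 0.584898.
λ_− = σ² (1 − √c)² = 2 · (1 − 0.584898)² = 2 · (0.415102)² = 0.344620.
λ_+ = σ² (1 + √c)² = 2 · (1 + 0.584898)² = 2 · (1.584898)² = 5.023801.

Rounded to 4 decimal places: λ_− ≈ 0.3446, λ_+ ≈ 5.0238.


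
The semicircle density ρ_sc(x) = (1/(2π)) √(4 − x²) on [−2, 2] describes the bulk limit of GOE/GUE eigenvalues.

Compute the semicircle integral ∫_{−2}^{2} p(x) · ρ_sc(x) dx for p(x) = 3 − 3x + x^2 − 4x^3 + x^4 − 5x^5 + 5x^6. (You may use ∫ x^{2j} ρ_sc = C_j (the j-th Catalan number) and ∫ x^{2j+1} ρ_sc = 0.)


Write p(x) = Σ a_i x^i, split into monomials and integrate each against ρ_sc separately.
Using ∫ x^{2j} ρ_sc = C_j = (1/(j+1)) C(2j, j) (Catalan numbers) and ∫ x^{2j+1} ρ_sc = 0 (odd monomials vanish by symmetry):
  i = 0 (even): a_0 · C_{0} = 3 · 1 = 3
  i = 1 (odd): ∫ x^1 ρ_sc = 0 (vanishes)
  i = 2 (even): a_2 · C_{1} = 1 · 1 = 1
  i = 3 (odd): ∫ x^3 ρ_sc = 0 (vanishes)
  i = 4 (even): a_4 · C_{2} = 1 · 2 = 2
  i = 5 (odd): ∫ x^5 ρ_sc = 0 (vanishes)
  i = 6 (even): a_6 · C_{3} = 5 · 5 = 25

Summing the contributions: ∫_{−2}^{2} p(x) ρ_sc(x) dx = 3 + 1 + 2 + 25 = 31.


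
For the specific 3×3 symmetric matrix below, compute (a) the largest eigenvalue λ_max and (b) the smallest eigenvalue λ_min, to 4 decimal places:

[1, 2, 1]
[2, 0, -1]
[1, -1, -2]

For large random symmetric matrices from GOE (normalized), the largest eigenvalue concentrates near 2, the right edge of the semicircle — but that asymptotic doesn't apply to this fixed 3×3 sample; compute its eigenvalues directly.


Since M is real symmetric, all three eigenvalues are real; they are the roots of det(λI − M) = λ³ − (tr M) λ² + s λ − det M, where s is the sum of the principal 2×2 minors.
tr M = 1 + 0 + (-2) = -1.
s = (1·0 − 2²) + (1·(-2) − 1²) + (0·(-2) − (-1)²) = -4 + (-3) + (-1) = -8.
det M (expand along row 1) = 1·(-1) − 2·(-3) + 1·(-2) = 3.
Characteristic polynomial: λ³ + λ² − 8λ − 3 = 0.
Substitute λ = y + (tr M)/3 = y − 0.333333 to remove the quadratic term: y³ + p·y + q = 0 with p = s − (tr M)²/3 = -8.333333 and q = −2(tr M)³/27 + (tr M)·s/3 − det M = -0.259259.
Three real roots ⇒ use the trigonometric (Viète) form: r = 2√(−p/3) = 3.333333, φ = arccos(3q/(p·r)) = arccos(0.028000) = 1.542793 rad.
y_k = r·cos(φ/3 − 2πk/3) for k = 0, 1, 2 gives y = 2.902183, -0.031115, -2.871068.
λ_k = y_k − 0.333333 gives λ = 2.5688, -0.3644, -3.2044 (check: the sum is -1.0000 = tr M).

Hence λ_max = 2.5688 and λ_min = -3.2044.


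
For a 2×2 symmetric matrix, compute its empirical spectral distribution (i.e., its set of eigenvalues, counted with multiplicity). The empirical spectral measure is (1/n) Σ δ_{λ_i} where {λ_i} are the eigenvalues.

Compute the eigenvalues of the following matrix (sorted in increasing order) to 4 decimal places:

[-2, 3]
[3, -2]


Since M is real symmetric, both eigenvalues are real; they are the roots of det(λI − M) = λ² − (tr M) λ + det M.
tr M = -2 + (-2) = -4.
det M = (-2)·(-2) − 3² = 4 − 9 = -5.
Characteristic polynomial: λ² + 4λ − 5 = 0.
Discriminant Δ = (tr M)² − 4·det M = 16 − (-20) = 36; √Δ = 6.000000.
λ = (tr M ± √Δ)/2 = (-4 ± 6.000000)/2, giving (tr M − √Δ)/2 = -5.0000 and (tr M + √Δ)/2 = 1.0000.

Eigenvalues sorted in increasing order: [-5.0000, 1.0000].


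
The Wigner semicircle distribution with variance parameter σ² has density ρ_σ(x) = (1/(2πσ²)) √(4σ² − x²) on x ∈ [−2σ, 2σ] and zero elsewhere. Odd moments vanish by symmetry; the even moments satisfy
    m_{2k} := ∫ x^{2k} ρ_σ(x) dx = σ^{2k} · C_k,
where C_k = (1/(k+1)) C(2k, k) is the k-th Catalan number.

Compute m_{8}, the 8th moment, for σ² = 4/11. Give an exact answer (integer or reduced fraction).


By the scaled semicircle moment identity, m_{2k} = σ^{2k} · C_k with k = 4.
C_4 = (1/(k+1)) · C(2k, k) = (1/5) · C(8, 4) = (1/5) · 70 = 14.
σ^{2k} = (σ²)^k = (4/11)^4 = 256/14641.

Therefore m_{8} = σ^{8} · C_4 = (256/14641) · 14 = 3584/14641.


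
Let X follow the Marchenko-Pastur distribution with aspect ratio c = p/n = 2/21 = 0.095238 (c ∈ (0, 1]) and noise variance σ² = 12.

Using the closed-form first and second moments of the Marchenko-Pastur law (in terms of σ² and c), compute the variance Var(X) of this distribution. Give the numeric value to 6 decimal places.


Recall the MP moments m_1 = E[X] = σ² and m_2 = E[X²] = σ⁴ (1 + c).
m_1 = E[X] = σ² = 12, so m_1² = 144.
m_2 = E[X²] = σ⁴ (1 + c) = 144 · (1 + 0.095238) = 144 · 1.095238 = 157.714286.
(Note m_2 − m_1² simplifies to c · σ⁴ = 0.095238 · 144.)

Var(X) = m_2 − m_1² = 157.714286 − 144 = 13.714286.


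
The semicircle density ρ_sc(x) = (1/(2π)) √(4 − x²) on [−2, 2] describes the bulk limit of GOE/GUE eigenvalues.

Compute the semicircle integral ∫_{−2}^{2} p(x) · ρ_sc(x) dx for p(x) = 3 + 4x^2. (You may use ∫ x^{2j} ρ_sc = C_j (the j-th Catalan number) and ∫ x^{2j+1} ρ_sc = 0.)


Write p(x) = Σ a_i x^i, split into monomials and integrate each against ρ_sc separately.
Using ∫ x^{2j} ρ_sc = C_j = (1/(j+1)) C(2j, j) (Catalan numbers) and ∫ x^{2j+1} ρ_sc = 0 (odd monomials vanish by symmetry):
  i = 0 (even): a_0 · C_{0} = 3 · 1 = 3
  i = 2 (even): a_2 · C_{1} = 4 · 1 = 4

Summing the contributions: ∫_{−2}^{2} p(x) ρ_sc(x) dx = 3 + 4 = 7.


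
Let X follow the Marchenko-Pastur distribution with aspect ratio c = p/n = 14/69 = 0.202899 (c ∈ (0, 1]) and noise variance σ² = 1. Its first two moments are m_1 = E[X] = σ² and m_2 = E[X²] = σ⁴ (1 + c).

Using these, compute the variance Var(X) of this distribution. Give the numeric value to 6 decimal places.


m_1 = E[X] = σ² = 1, so m_1² = 1.
m_2 = E[X²] = σ⁴ (1 + c) = 1 · (1 + 0.202899) = 1 · 1.202899 = 1.202899.
(Note m_2 − m_1² simplifies to c · σ⁴ = 0.202899 · 1.)

Var(X) = m_2 − m_1² = 1.202899 − 1 = 0.202899.


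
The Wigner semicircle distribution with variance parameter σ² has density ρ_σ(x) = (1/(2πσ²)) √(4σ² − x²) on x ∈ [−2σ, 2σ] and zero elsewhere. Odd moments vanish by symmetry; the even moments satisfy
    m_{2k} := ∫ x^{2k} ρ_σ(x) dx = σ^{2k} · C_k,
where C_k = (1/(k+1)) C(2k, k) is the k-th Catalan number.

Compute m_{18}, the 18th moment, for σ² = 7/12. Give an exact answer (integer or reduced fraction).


By the scaled semicircle moment identity, m_{2k} = σ^{2k} · C_k with k = 9.
C_9 = (1/(k+1)) · C(2k, k) = (1/10) · C(18, 9) = (1/10) · 48620 = 4862.
σ^{2k} = (σ²)^k = (7/12)^9 = 40353607/5159780352.

Therefore m_{18} = σ^{18} · C_9 = (40353607/5159780352) · 4862 = 98099618617/2579890176.


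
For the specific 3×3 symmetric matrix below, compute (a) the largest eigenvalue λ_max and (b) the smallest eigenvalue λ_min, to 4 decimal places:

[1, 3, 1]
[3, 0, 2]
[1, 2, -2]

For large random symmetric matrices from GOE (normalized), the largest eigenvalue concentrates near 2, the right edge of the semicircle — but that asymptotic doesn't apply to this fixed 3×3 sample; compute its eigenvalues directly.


Since M is real symmetric, all three eigenvalues are real; they are the roots of det(λI − M) = λ³ − (tr M) λ² + s λ − det M, where s is the sum of the principal 2×2 minors.
tr M = 1 + 0 + (-2) = -1.
s = (1·0 − 3²) + (1·(-2) − 1²) + (0·(-2) − 2²) = -9 + (-3) + (-4) = -16.
det M (expand along row 1) = 1·(-4) − 3·(-8) + 1·6 = 26.
Characteristic polynomial: λ³ + λ² − 16λ − 26 = 0.
Substitute λ = y + (tr M)/3 = y − 0.333333 to remove the quadratic term: y³ + p·y + q = 0 with p = s − (tr M)²/3 = -16.333333 and q = −2(tr M)³/27 + (tr M)·s/3 − det M = -20.592593.
Three real roots ⇒ use the trigonometric (Viète) form: r = 2√(−p/3) = 4.666667, φ = arccos(3q/(p·r)) = arccos(0.810496) = 0.625799 rad.
y_k = r·cos(φ/3 − 2πk/3) for k = 0, 1, 2 gives y = 4.565502, -1.445807, -3.119695.
λ_k = y_k − 0.333333 gives λ = 4.2322, -1.7791, -3.4530 (check: the sum is -1.0000 = tr M).

Hence λ_max = 4.2322 and λ_min = -3.4530.


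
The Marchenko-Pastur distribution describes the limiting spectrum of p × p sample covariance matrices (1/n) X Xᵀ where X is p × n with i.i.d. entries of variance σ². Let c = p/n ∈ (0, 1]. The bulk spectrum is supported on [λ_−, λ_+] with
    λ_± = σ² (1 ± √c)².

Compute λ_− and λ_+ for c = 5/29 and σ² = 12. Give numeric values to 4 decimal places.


c = 5/29 = 0.172414; √c = 0.415227.
λ_− = σ² (1 − √c)² = 12 · (1 − 0.415227)² = 12 · (0.584773)² = 4.103508.
λ_+ = σ² (1 + √c)² = 12 · (1 + 0.415227)² = 12 · (1.415227)² = 24.034423.

Rounded to 4 decimal places: λ_− ≈ 4.1035, λ_+ ≈ 24.0344.


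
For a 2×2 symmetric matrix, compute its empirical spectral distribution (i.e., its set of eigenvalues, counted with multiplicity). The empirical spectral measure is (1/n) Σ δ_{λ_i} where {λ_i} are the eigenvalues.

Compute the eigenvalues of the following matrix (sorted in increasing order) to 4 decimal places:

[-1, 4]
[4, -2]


Since M is real symmetric, both eigenvalues are real; they are the roots of det(λI − M) = λ² − (tr M) λ + det M.
tr M = -1 + (-2) = -3.
det M = (-1)·(-2) − 4² = 2 − 16 = -14.
Characteristic polynomial: λ² + 3λ − 14 = 0.
Discriminant Δ = (tr M)² − 4·det M = 9 − (-56) = 65; √Δ = 8.062258.
λ = (tr M ± √Δ)/2 = (-3 ± 8.062258)/2, giving (tr M − √Δ)/2 = -5.5311 and (tr M + √Δ)/2 = 2.5311.

Eigenvalues sorted in increasing order: [-5.5311, 2.5311].


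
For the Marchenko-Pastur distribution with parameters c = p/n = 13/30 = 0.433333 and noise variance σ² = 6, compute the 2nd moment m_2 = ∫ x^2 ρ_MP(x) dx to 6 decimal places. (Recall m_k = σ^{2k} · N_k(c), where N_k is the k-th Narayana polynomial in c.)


E[X²] = σ⁴ (1 + c) (second MP moment). With σ² = 6 (so σ⁴ = 36) and c = 13/30 = 0.433333: E[X²] = 36 · (1 + 0.433333) = 36 · 1.433333.

So E[X^2] = 51.600000.


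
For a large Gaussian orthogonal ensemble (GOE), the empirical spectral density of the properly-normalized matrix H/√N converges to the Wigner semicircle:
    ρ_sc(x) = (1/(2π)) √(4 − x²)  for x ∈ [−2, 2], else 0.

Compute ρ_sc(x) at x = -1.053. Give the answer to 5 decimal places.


ρ_sc(x) = (1/(2π)) √(4 − x²). With x = -1.053:
  4 − x² = 4 − (-1.053)² = 4 − 1.108809 = 2.891191.
  √(4 − x²) = 1.700350.
  1/(2π) = 0.159155.
  ρ_sc(-1.053) = 0.159155 · 1.700350 = 0.270619.

Rounded to 5 decimal places: ρ_sc(-1.053) ≈ 0.27062.


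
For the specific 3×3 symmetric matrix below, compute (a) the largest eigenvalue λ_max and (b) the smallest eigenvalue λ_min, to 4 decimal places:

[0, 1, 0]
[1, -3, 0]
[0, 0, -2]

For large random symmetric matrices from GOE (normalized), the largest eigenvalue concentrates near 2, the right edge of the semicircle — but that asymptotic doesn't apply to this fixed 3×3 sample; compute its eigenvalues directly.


Since M is real symmetric, all three eigenvalues are real; they are the roots of det(λI − M) = λ³ − (tr M) λ² + s λ − det M, where s is the sum of the principal 2×2 minors.
tr M = 0 + (-3) + (-2) = -5.
s = (0·(-3) − 1²) + (0·(-2) − 0²) + ((-3)·(-2) − 0²) = -1 + 0 + 6 = 5.
det M (expand along row 1) = 0·6 − 1·(-2) + 0·0 = 2.
Characteristic polynomial: λ³ + 5λ² + 5λ − 2 = 0.
Substitute λ = y + (tr M)/3 = y − 1.666667 to remove the quadratic term: y³ + p·y + q = 0 with p = s − (tr M)²/3 = -3.333333 and q = −2(tr M)³/27 + (tr M)·s/3 − det M = -1.074074.
Three real roots ⇒ use the trigonometric (Viète) form: r = 2√(−p/3) = 2.108185, φ = arccos(3q/(p·r)) = arccos(0.458530) = 1.094456 rad.
y_k = r·cos(φ/3 − 2πk/3) for k = 0, 1, 2 gives y = 1.969442, -0.333333, -1.636109.
λ_k = y_k − 1.666667 gives λ = 0.3028, -2.0000, -3.3028 (check: the sum is -5.0000 = tr M).

Hence λ_max = 0.3028 and λ_min = -3.3028.


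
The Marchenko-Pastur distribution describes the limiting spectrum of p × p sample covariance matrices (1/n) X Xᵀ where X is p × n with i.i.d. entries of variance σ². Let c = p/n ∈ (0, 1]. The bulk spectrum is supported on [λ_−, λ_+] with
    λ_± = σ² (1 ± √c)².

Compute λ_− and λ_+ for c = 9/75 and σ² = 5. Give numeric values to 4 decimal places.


c = 9/75 = 0.120000; √c = 0.346410.
λ_− = σ² (1 − √c)² = 5 · (1 − 0.346410)² = 5 · (0.653590)² = 2.135898.
λ_+ = σ² (1 + √c)² = 5 · (1 + 0.346410)² = 5 · (1.346410)² = 9.064102.

Rounded to 4 decimal places: λ_− ≈ 2.1359, λ_+ ≈ 9.0641.


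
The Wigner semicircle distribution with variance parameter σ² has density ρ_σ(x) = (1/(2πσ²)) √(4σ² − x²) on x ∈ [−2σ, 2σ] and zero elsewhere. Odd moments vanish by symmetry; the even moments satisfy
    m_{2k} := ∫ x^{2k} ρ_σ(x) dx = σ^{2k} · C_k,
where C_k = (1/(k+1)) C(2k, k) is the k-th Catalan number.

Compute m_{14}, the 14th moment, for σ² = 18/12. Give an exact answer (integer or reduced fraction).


By the scaled semicircle moment identity, m_{2k} = σ^{2k} · C_k with k = 7.
C_7 = (1/(k+1)) · C(2k, k) = (1/8) · C(14, 7) = (1/8) · 3432 = 429.
σ^{2k} = (σ²)^k = (18/12)^7 = 2187/128.

Therefore m_{14} = σ^{14} · C_7 = (2187/128) · 429 = 938223/128.


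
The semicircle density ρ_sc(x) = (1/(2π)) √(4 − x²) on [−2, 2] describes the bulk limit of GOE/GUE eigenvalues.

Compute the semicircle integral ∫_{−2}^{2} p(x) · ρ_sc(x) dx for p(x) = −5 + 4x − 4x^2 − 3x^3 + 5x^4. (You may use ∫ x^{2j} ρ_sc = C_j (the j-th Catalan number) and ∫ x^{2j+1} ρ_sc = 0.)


Write p(x) = Σ a_i x^i, split into monomials and integrate each against ρ_sc separately.
Using ∫ x^{2j} ρ_sc = C_j = (1/(j+1)) C(2j, j) (Catalan numbers) and ∫ x^{2j+1} ρ_sc = 0 (odd monomials vanish by symmetry):
  i = 0 (even): a_0 · C_{0} = -5 · 1 = -5
  i = 1 (odd): ∫ x^1 ρ_sc = 0 (vanishes)
  i = 2 (even): a_2 · C_{1} = -4 · 1 = -4
  i = 3 (odd): ∫ x^3 ρ_sc = 0 (vanishes)
  i = 4 (even): a_4 · C_{2} = 5 · 2 = 10

Summing the contributions: ∫_{−2}^{2} p(x) ρ_sc(x) dx = (-5) + (-4) + 10 = 1.


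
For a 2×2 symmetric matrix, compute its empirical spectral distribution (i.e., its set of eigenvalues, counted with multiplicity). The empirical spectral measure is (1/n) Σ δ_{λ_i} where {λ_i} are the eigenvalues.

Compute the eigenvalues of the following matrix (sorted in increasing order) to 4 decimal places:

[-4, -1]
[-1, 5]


Since M is real symmetric, both eigenvalues are real; they are the roots of det(λI − M) = λ² − (tr M) λ + det M.
tr M = -4 + 5 = 1.
det M = (-4)·5 − (-1)² = -20 − 1 = -21.
Characteristic polynomial: λ² − λ − 21 = 0.
Discriminant Δ = (tr M)² − 4·det M = 1 − (-84) = 85; √Δ = 9.219544.
λ = (tr M ± √Δ)/2 = (1 ± 9.219544)/2, giving (tr M − √Δ)/2 = -4.1098 and (tr M + √Δ)/2 = 5.1098.

Eigenvalues sorted in increasing order: [-4.1098, 5.1098].


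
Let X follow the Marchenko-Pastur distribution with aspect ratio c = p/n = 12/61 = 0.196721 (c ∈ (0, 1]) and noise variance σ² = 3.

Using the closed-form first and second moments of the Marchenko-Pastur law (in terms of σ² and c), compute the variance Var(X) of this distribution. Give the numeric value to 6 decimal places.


Recall the MP moments m_1 = E[X] = σ² and m_2 = E[X²] = σ⁴ (1 + c).
m_1 = E[X] = σ² = 3, so m_1² = 9.
m_2 = E[X²] = σ⁴ (1 + c) = 9 · (1 + 0.196721) = 9 · 1.196721 = 10.770492.
(Note m_2 − m_1² simplifies to c · σ⁴ = 0.196721 · 9.)

Var(X) = m_2 − m_1² = 10.770492 − 9 = 1.770492.


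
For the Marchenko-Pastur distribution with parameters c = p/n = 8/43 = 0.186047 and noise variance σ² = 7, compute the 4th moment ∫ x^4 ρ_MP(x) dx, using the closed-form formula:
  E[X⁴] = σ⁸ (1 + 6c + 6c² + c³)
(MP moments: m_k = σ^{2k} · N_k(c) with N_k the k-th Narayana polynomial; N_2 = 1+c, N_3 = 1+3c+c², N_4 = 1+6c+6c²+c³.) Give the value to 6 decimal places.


E[X⁴] = σ⁸ (1 + 6c + 6c² + c³) (fourth MP moment). With σ² = 7 (so σ⁸ = 2401) and c = 8/43 = 0.186047: E[X⁴] = 2401 · (1 + 6·0.186047 + 6·(0.186047)² + (0.186047)³) = 2401 · 2.330399.

So E[X^4] = 5595.286994.


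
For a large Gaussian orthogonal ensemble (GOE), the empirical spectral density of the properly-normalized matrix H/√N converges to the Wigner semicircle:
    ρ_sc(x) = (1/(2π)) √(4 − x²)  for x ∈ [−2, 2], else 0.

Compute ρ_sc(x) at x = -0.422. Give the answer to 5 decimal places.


ρ_sc(x) = (1/(2π)) √(4 − x²). With x = -0.422:
  4 − x² = 4 − (-0.422)² = 4 − 0.178084 = 3.821916.
  √(4 − x²) = 1.954972.
  1/(2π) = 0.159155.
  ρ_sc(-0.422) = 0.159155 · 1.954972 = 0.311143.

Rounded to 5 decimal places: ρ_sc(-0.422) ≈ 0.31114.


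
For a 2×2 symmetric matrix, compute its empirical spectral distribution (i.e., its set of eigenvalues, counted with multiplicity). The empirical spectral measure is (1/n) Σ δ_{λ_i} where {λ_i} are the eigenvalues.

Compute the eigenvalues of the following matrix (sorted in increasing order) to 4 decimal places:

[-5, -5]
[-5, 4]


Since M is real symmetric, both eigenvalues are real; they are the roots of det(λI − M) = λ² − (tr M) λ + det M.
tr M = -5 + 4 = -1.
det M = (-5)·4 − (-5)² = -20 − 25 = -45.
Characteristic polynomial: λ² + λ − 45 = 0.
Discriminant Δ = (tr M)² − 4·det M = 1 − (-180) = 181; √Δ = 13.453624.
λ = (tr M ± √Δ)/2 = (-1 ± 13.453624)/2, giving (tr M − √Δ)/2 = -7.2268 and (tr M + √Δ)/2 = 6.2268.

Eigenvalues sorted in increasing order: [-7.2268, 6.2268].


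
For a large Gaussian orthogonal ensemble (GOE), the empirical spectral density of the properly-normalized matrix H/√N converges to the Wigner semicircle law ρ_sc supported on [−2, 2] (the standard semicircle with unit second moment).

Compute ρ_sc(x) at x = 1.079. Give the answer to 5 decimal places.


ρ_sc(x) = (1/(2π)) √(4 − x²). With x = 1.079:
  4 − x² = 4 − (1.079)² = 4 − 1.164241 = 2.835759.
  √(4 − x²) = 1.683971.
  1/(2π) = 0.159155.
  ρ_sc(1.079) = 0.159155 · 1.683971 = 0.268012.

Rounded to 5 decimal places: ρ_sc(1.079) ≈ 0.26801.


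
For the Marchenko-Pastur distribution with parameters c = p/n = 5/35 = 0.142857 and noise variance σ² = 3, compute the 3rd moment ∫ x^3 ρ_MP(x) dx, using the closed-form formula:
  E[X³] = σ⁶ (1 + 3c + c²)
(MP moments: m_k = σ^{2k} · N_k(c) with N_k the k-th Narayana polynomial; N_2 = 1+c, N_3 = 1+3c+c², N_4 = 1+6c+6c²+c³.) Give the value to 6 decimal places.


E[X³] = σ⁶ (1 + 3c + c²) (third MP moment). With σ² = 3 (so σ⁶ = 27) and c = 5/35 = 0.142857: E[X³] = 27 · (1 + 3·0.142857 + (0.142857)²) = 27 · 1.448980.

So E[X^3] = 39.122449.


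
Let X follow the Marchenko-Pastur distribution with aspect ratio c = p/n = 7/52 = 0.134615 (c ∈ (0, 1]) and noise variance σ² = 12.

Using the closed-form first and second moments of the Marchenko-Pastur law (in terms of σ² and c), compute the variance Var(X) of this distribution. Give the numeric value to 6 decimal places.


Recall the MP moments m_1 = E[X] = σ² and m_2 = E[X²] = σ⁴ (1 + c).
m_1 = E[X] = σ² = 12, so m_1² = 144.
m_2 = E[X²] = σ⁴ (1 + c) = 144 · (1 + 0.134615) = 144 · 1.134615 = 163.384615.
(Note m_2 − m_1² simplifies to c · σ⁴ = 0.134615 · 144.)

Var(X) = m_2 − m_1² = 163.384615 − 144 = 19.384615.


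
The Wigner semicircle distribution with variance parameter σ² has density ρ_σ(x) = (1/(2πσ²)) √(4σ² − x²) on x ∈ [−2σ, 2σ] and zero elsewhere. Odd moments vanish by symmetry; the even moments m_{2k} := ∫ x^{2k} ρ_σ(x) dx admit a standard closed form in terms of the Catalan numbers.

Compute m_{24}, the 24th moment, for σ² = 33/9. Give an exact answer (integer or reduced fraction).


By the scaled semicircle moment identity, m_{2k} = σ^{2k} · C_k with k = 12.
C_12 = (1/(k+1)) · C(2k, k) = (1/13) · C(24, 12) = (1/13) · 2704156 = 208012.
σ^{2k} = (σ²)^k = (33/9)^12 = 3138428376721/531441.

Therefore m_{24} = σ^{24} · C_12 = (3138428376721/531441) · 208012 = 652830763498488652/531441.


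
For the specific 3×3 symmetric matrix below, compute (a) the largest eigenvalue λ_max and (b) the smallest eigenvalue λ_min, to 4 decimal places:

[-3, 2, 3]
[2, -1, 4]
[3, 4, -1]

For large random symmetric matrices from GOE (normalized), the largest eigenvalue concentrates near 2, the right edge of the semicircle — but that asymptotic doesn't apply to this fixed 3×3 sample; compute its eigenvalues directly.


Since M is real symmetric, all three eigenvalues are real; they are the roots of det(λI − M) = λ³ − (tr M) λ² + s λ − det M, where s is the sum of the principal 2×2 minors.
tr M = -3 + (-1) + (-1) = -5.
s = ((-3)·(-1) − 2²) + ((-3)·(-1) − 3²) + ((-1)·(-1) − 4²) = -1 + (-6) + (-15) = -22.
det M (expand along row 1) = (-3)·(-15) − 2·(-14) + 3·11 = 106.
Characteristic polynomial: λ³ + 5λ² − 22λ − 106 = 0.
Substitute λ = y + (tr M)/3 = y − 1.666667 to remove the quadratic term: y³ + p·y + q = 0 with p = s − (tr M)²/3 = -30.333333 and q = −2(tr M)³/27 + (tr M)·s/3 − det M = -60.074074.
Three real roots ⇒ use the trigonometric (Viète) form: r = 2√(−p/3) = 6.359595, φ = arccos(3q/(p·r)) = arccos(0.934241) = 0.364672 rad.
y_k = r·cos(φ/3 − 2πk/3) for k = 0, 1, 2 gives y = 6.312667, -2.488495, -3.824172.
λ_k = y_k − 1.666667 gives λ = 4.6460, -4.1552, -5.4908 (check: the sum is -5.0000 = tr M).

Hence λ_max = 4.6460 and λ_min = -5.4908.


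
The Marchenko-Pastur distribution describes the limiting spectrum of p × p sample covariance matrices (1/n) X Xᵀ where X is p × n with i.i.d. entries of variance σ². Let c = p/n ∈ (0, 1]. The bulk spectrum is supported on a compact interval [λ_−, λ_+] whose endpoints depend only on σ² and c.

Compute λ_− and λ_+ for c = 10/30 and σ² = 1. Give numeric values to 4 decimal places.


c = 10/30 = 0.333333; √c = 0.577350.
λ_− = σ² (1 − √c)² = 1 · (1 − 0.577350)² = 1 · (0.422650)² = 0.178633.
λ_+ = σ² (1 + √c)² = 1 · (1 + 0.577350)² = 1 · (1.577350)² = 2.488034.

Rounded to 4 decimal places: λ_− ≈ 0.1786, λ_+ ≈ 2.4880.


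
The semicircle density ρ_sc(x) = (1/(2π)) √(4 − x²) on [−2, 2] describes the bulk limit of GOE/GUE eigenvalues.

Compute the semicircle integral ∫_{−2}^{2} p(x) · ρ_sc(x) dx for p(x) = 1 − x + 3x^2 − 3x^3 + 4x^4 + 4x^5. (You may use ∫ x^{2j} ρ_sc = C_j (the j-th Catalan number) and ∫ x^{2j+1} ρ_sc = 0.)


Write p(x) = Σ a_i x^i, split into monomials and integrate each against ρ_sc separately.
Using ∫ x^{2j} ρ_sc = C_j = (1/(j+1)) C(2j, j) (Catalan numbers) and ∫ x^{2j+1} ρ_sc = 0 (odd monomials vanish by symmetry):
  i = 0 (even): a_0 · C_{0} = 1 · 1 = 1
  i = 1 (odd): ∫ x^1 ρ_sc = 0 (vanishes)
  i = 2 (even): a_2 · C_{1} = 3 · 1 = 3
  i = 3 (odd): ∫ x^3 ρ_sc = 0 (vanishes)
  i = 4 (even): a_4 · C_{2} = 4 · 2 = 8
  i = 5 (odd): ∫ x^5 ρ_sc = 0 (vanishes)

Summing the contributions: ∫_{−2}^{2} p(x) ρ_sc(x) dx = 1 + 3 + 8 = 12.


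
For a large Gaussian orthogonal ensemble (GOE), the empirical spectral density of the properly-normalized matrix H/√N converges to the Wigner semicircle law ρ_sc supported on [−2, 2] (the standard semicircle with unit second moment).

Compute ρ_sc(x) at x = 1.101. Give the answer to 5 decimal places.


ρ_sc(x) = (1/(2π)) √(4 − x²). With x = 1.101:
  4 − x² = 4 − (1.101)² = 4 − 1.212201 = 2.787799.
  √(4 − x²) = 1.669670.
  1/(2π) = 0.159155.
  ρ_sc(1.101) = 0.159155 · 1.669670 = 0.265736.

Rounded to 5 decimal places: ρ_sc(1.101) ≈ 0.26574.


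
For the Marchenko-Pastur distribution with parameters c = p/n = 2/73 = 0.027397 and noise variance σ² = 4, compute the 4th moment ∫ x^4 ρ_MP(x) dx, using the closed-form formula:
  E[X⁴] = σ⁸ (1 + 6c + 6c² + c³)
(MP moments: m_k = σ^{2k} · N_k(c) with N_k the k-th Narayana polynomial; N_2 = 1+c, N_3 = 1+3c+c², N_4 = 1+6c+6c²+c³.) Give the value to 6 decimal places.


E[X⁴] = σ⁸ (1 + 6c + 6c² + c³) (fourth MP moment). With σ² = 4 (so σ⁸ = 256) and c = 2/73 = 0.027397: E[X⁴] = 256 · (1 + 6·0.027397 + 6·(0.027397)² + (0.027397)³) = 256 · 1.168908.

So E[X^4] = 299.240393.


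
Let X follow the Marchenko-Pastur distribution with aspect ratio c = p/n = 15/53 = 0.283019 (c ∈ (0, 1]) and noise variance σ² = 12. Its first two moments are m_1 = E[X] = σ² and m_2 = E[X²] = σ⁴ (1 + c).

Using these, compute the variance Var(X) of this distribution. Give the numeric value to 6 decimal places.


m_1 = E[X] = σ² = 12, so m_1² = 144.
m_2 = E[X²] = σ⁴ (1 + c) = 144 · (1 + 0.283019) = 144 · 1.283019 = 184.754717.
(Note m_2 − m_1² simplifies to c · σ⁴ = 0.283019 · 144.)

Var(X) = m_2 − m_1² = 184.754717 − 144 = 40.754717.


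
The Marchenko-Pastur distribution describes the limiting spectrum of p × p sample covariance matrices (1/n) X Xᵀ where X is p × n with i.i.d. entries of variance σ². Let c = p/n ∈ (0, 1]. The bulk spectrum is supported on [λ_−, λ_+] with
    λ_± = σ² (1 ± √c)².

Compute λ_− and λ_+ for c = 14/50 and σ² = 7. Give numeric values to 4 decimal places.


c = 14/50 = 0.280000; √c = 0.529150.
λ_− = σ² (1 − √c)² = 7 · (1 − 0.529150)² = 7 · (0.470850)² = 1.551896.
λ_+ = σ² (1 + √c)² = 7 · (1 + 0.529150)² = 7 · (1.529150)² = 16.368104.

Rounded to 4 decimal places: λ_− ≈ 1.5519, λ_+ ≈ 16.3681.


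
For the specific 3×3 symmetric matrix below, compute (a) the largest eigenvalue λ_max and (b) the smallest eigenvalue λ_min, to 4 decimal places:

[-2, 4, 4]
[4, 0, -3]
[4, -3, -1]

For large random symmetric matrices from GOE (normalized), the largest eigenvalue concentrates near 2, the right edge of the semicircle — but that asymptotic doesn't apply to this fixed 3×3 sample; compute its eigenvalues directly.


Since M is real symmetric, all three eigenvalues are real; they are the roots of det(λI − M) = λ³ − (tr M) λ² + s λ − det M, where s is the sum of the principal 2×2 minors.
tr M = -2 + 0 + (-1) = -3.
s = ((-2)·0 − 4²) + ((-2)·(-1) − 4²) + (0·(-1) − (-3)²) = -16 + (-14) + (-9) = -39.
det M (expand along row 1) = (-2)·(-9) − 4·8 + 4·(-12) = -62.
Characteristic polynomial: λ³ + 3λ² − 39λ + 62 = 0.
Substitute λ = y + (tr M)/3 = y − 1.000000 to remove the quadratic term: y³ + p·y + q = 0 with p = s − (tr M)²/3 = -42.000000 and q = −2(tr M)³/27 + (tr M)·s/3 − det M = 103.000000.
Three real roots ⇒ use the trigonometric (Viète) form: r = 2√(−p/3) = 7.483315, φ = arccos(3q/(p·r)) = arccos(-0.983140) = 2.957701 rad.
y_k = r·cos(φ/3 − 2πk/3) for k = 0, 1, 2 gives y = 4.131632, 3.337628, -7.469261.
λ_k = y_k − 1.000000 gives λ = 3.1316, 2.3376, -8.4693 (check: the sum is -3.0000 = tr M).

Hence λ_max = 3.1316 and λ_min = -8.4693.


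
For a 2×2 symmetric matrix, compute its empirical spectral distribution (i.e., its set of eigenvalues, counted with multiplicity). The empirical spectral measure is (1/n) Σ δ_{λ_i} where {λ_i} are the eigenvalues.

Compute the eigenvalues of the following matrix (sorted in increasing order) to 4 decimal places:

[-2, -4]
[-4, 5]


Since M is real symmetric, both eigenvalues are real; they are the roots of det(λI − M) = λ² − (tr M) λ + det M.
tr M = -2 + 5 = 3.
det M = (-2)·5 − (-4)² = -10 − 16 = -26.
Characteristic polynomial: λ² − 3λ − 26 = 0.
Discriminant Δ = (tr M)² − 4·det M = 9 − (-104) = 113; √Δ = 10.630146.
λ = (tr M ± √Δ)/2 = (3 ± 10.630146)/2, giving (tr M − √Δ)/2 = -3.8151 and (tr M + √Δ)/2 = 6.8151.

Eigenvalues sorted in increasing order: [-3.8151, 6.8151].


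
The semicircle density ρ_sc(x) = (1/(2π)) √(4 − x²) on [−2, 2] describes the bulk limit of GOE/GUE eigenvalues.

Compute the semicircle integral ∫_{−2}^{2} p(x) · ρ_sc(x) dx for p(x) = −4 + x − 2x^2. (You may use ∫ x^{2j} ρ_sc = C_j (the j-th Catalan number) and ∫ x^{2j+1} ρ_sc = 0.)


Write p(x) = Σ a_i x^i, split into monomials and integrate each against ρ_sc separately.
Using ∫ x^{2j} ρ_sc = C_j = (1/(j+1)) C(2j, j) (Catalan numbers) and ∫ x^{2j+1} ρ_sc = 0 (odd monomials vanish by symmetry):
  i = 0 (even): a_0 · C_{0} = -4 · 1 = -4
  i = 1 (odd): ∫ x^1 ρ_sc = 0 (vanishes)
  i = 2 (even): a_2 · C_{1} = -2 · 1 = -2

Summing the contributions: ∫_{−2}^{2} p(x) ρ_sc(x) dx = (-4) + (-2) = -6.


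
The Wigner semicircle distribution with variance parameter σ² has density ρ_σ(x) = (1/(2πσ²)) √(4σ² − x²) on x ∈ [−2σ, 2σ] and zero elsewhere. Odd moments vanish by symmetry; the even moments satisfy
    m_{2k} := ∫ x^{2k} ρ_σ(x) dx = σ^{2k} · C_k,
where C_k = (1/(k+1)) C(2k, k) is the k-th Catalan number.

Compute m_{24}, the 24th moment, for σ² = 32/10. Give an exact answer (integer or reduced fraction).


By the scaled semicircle moment identity, m_{2k} = σ^{2k} · C_k with k = 12.
C_12 = (1/(k+1)) · C(2k, k) = (1/13) · C(24, 12) = (1/13) · 2704156 = 208012.
σ^{2k} = (σ²)^k = (32/10)^12 = 281474976710656/244140625.

Therefore m_{24} = σ^{24} · C_12 = (281474976710656/244140625) · 208012 = 58550172855536975872/244140625.


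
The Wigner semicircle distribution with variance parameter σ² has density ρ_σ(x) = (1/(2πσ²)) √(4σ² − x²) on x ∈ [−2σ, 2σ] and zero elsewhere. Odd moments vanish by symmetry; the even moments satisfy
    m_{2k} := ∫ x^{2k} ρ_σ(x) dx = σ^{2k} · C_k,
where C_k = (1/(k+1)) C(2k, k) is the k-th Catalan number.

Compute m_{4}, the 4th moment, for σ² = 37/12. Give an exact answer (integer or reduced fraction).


By the scaled semicircle moment identity, m_{2k} = σ^{2k} · C_k with k = 2.
C_2 = (1/(k+1)) · C(2k, k) = (1/3) · C(4, 2) = (1/3) · 6 = 2.
σ^{2k} = (σ²)^k = (37/12)^2 = 1369/144.

Therefore m_{4} = σ^{4} · C_2 = (1369/144) · 2 = 1369/72.


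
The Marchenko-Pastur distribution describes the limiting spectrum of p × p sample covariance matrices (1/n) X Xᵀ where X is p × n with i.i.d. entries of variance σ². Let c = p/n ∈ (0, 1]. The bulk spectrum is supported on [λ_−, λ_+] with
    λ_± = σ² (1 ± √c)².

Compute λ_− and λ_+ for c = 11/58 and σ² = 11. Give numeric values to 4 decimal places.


c = 11/58 = 0.189655; √c = 0.435494.
λ_− = σ² (1 − √c)² = 11 · (1 − 0.435494)² = 11 · (0.564506)² = 3.505335.
λ_+ = σ² (1 + √c)² = 11 · (1 + 0.435494)² = 11 · (1.435494)² = 22.667079.

Rounded to 4 decimal places: λ_− ≈ 3.5053, λ_+ ≈ 22.6671.


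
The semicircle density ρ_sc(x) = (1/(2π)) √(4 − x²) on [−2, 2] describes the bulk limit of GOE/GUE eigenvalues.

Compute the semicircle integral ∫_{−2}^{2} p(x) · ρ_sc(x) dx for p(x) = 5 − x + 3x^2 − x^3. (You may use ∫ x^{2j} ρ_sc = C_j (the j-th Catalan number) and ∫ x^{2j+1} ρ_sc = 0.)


Write p(x) = Σ a_i x^i, split into monomials and integrate each against ρ_sc separately.
Using ∫ x^{2j} ρ_sc = C_j = (1/(j+1)) C(2j, j) (Catalan numbers) and ∫ x^{2j+1} ρ_sc = 0 (odd monomials vanish by symmetry):
  i = 0 (even): a_0 · C_{0} = 5 · 1 = 5
  i = 1 (odd): ∫ x^1 ρ_sc = 0 (vanishes)
  i = 2 (even): a_2 · C_{1} = 3 · 1 = 3
  i = 3 (odd): ∫ x^3 ρ_sc = 0 (vanishes)

Summing the contributions: ∫_{−2}^{2} p(x) ρ_sc(x) dx = 5 + 3 = 8.


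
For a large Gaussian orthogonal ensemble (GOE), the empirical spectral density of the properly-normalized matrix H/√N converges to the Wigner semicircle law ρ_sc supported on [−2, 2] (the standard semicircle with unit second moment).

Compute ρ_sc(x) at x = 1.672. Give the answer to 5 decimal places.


ρ_sc(x) = (1/(2π)) √(4 − x²). With x = 1.672:
  4 − x² = 4 − (1.672)² = 4 − 2.795584 = 1.204416.
  √(4 − x²) = 1.097459.
  1/(2π) = 0.159155.
  ρ_sc(1.672) = 0.159155 · 1.097459 = 0.174666.

Rounded to 5 decimal places: ρ_sc(1.672) ≈ 0.17467.
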